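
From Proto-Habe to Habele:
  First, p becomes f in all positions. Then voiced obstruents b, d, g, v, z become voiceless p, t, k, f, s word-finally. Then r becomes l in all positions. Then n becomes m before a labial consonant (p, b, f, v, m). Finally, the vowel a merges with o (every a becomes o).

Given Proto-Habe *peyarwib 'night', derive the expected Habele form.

Habele: *peyarwib
  peyarwib → feyarwib   [unconditioned shift]
  feyarwib → feyarwip   [final devoicing]
  feyarwip → feyalwip   [unconditioned shift]
  feyalwip (rule 4 does not apply)
  feyalwip → feyolwip   [vowel merger]
  giving Habele feyolwip.

feyolwip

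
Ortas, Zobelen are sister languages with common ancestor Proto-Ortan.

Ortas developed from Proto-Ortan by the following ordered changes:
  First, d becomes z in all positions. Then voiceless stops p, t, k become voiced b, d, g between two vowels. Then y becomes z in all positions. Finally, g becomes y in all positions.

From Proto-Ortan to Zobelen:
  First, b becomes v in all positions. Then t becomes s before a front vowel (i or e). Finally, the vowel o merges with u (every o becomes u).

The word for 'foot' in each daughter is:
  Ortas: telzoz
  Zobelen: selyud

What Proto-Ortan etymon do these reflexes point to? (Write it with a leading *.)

*telyod

Position 1: Ortas has t, Zobelen has s. Ortas preserves t here (none of its changes turn any other segment into t), so the proto-segment is *t.
Position 4: Ortas has z, Zobelen has y. Zobelen preserves y here (none of its changes turn any other segment into y), so the proto-segment is *y.
Continuing position by position gives *telyod; check it forward:
Ortas: *telyod > telyoz > telzoz  (by unconditioned shift, unconditioned shift)
Zobelen: start from *telyod.
  rule 1: no change — telyod
  rule 2 (palatalisation): telyod → selyod
  rule 3 (vowel merger): selyod → selyud
  ⇒ Zobelen selyud
Only *telyod yields all of Ortas telzoz, Zobelen selyud.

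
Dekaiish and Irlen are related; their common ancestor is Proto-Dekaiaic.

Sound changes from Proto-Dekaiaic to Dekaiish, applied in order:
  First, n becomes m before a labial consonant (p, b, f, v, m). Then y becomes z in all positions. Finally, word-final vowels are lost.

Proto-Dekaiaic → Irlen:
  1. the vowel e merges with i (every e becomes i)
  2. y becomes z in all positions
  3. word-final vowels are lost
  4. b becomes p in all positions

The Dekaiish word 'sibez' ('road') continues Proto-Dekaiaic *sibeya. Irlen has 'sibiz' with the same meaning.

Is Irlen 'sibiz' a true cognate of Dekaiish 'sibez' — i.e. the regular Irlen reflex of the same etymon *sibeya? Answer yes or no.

Derive the expected Irlen reflex of *sibeya:
Irlen: *sibeya > sibiya > sibiza > sibiz > sipiz  (by vowel merger, unconditioned shift, apocope, unconditioned shift)
The regular Irlen reflex would be 'sipiz', but the attested form is 'sibiz'. The correspondence is irregular, so they are not cognates (the Irlen form has a different source).

no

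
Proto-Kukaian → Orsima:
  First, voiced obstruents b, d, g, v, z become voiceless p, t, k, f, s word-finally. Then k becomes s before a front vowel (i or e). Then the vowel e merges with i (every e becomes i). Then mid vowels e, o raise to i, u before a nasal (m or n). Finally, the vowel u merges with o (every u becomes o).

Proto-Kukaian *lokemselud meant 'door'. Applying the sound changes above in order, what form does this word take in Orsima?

Orsima: start from *lokemselud.
  rule 1 (final devoicing): lokemselud → lokemselut
  rule 2 (palatalisation): lokemselut → losemselut
  rule 3 (vowel merger): losemselut → losimsilut
  rule 4: no change — losimsilut
  rule 5 (vowel merger): losimsilut → losimsilot
  ⇒ Orsima losimsilot

losimsilot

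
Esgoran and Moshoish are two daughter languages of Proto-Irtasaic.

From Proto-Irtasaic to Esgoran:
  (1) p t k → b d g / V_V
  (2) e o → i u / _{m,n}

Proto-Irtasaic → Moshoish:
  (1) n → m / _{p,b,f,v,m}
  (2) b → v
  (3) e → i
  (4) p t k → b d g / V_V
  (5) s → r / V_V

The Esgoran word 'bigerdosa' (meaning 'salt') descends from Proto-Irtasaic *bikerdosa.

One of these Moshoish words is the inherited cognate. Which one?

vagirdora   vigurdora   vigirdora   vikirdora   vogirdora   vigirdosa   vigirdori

vigirdora

Moshoish: *bikerdosa > vikerdosa > vikirdosa > vigirdosa > vigirdora  (by unconditioned shift, vowel merger, intervocalic voicing, rhotacism)
The other candidates each miss or misapply at least one Moshoish change.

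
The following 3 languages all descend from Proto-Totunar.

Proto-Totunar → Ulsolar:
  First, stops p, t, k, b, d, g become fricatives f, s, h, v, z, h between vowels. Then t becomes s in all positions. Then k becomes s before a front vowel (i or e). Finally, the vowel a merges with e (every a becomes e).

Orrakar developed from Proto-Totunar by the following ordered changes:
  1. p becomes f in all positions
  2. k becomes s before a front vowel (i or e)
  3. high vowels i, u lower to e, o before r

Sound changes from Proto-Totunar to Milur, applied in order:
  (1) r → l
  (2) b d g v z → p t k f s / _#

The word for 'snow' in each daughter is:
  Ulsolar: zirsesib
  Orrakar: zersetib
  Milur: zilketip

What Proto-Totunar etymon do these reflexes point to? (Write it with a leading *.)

*zirketib

Position 4: Ulsolar has s, Orrakar has s, Milur has k. Taking the neighbouring segments as reconstructed: Ulsolar s could go back to *t or *k or *s; Orrakar s could go back to *k or *s; Milur k can only go back to *k — the one source consistent with every daughter is *k.
Position 8: Ulsolar has b, Orrakar has b, Milur has p. Ulsolar preserves b here (none of its changes turn any other segment into b), so the proto-segment is *b.
Continuing position by position gives *zirketib; check it forward:
Ulsolar: *zirketib
  zirketib → zirkesib   [intervocalic lenition]
  zirkesib (rule 2 does not apply)
  zirkesib → zirsesib   [palatalisation]
  zirsesib (rule 4 does not apply)
  giving Ulsolar zirsesib.
Orrakar: start from *zirketib.
  rule 1: no change — zirketib
  rule 2 (palatalisation): zirketib → zirsetib
  rule 3 (pre-rhotic lowering): zirsetib → zersetib
  ⇒ Orrakar zersetib
Milur: start from *zirketib.
  rule 1 (unconditioned shift): zirketib → zilketib
  rule 2 (final devoicing): zilketib → zilketip
  ⇒ Milur zilketip
Only *zirketib yields all of Ulsolar zirsesib, Orrakar zersetib, Milur zilketip.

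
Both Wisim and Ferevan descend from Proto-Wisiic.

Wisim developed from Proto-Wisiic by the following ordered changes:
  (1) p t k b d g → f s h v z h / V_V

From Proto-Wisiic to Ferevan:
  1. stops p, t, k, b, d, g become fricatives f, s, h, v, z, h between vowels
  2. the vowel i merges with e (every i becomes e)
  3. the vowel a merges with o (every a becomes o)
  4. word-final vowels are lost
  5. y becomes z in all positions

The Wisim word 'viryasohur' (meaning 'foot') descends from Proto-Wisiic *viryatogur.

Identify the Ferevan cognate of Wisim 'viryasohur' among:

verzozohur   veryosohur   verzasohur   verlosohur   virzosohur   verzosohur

Ferevan: start from *viryatogur.
  rule 1 (intervocalic lenition): viryatogur → viryasohur
  rule 2 (vowel merger): viryasohur → veryasohur
  rule 3 (vowel merger): veryasohur → veryosohur
  rule 4: no change — veryosohur
  rule 5 (unconditioned shift): veryosohur → verzosohur
  ⇒ Ferevan verzosohur
Among the options, 'verzosohur' alone shows every Ferevan change applied in order.

verzosohur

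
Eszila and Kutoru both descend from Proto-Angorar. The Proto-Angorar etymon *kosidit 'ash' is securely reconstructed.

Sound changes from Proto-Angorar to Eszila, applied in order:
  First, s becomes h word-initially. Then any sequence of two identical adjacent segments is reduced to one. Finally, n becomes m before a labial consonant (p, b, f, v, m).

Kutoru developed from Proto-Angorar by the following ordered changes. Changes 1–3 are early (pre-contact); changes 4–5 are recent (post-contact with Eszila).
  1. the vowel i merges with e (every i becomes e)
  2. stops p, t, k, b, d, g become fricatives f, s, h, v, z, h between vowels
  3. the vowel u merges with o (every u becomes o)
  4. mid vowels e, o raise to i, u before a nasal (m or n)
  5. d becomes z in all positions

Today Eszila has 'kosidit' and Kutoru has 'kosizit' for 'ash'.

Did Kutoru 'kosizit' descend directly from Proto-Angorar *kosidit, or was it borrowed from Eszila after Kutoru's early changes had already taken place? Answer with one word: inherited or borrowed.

borrowed

If inherited, *kosidit would pass through all of Kutoru's changes:
Kutoru: *kosidit > kosedet > kosezet  (by vowel merger, intervocalic lenition)
If borrowed from Eszila 'kosidit' after the early changes, it would undergo only the recent ones:
  rule 4 (pre-nasal raising): no change (kosidit)
  rule 5 (unconditioned shift): kosidit → kosizit
  ⇒ as a loan: kosizit
Kutoru 'kosizit' matches the loan outcome 'kosizit', not the inherited 'kosezet' — it skipped the early Kutoru changes, so it was borrowed from Eszila.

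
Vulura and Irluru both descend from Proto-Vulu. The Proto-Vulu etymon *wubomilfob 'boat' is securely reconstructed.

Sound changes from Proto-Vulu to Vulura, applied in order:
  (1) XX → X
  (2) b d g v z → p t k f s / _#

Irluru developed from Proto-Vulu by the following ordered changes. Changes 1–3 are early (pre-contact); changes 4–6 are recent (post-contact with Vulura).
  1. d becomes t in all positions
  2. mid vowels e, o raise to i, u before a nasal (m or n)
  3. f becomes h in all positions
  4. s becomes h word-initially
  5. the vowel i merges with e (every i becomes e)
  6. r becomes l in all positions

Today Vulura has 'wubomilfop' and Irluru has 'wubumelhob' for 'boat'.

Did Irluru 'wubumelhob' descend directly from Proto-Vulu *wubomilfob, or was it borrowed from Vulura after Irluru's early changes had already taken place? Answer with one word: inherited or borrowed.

If inherited, *wubomilfob would pass through all of Irluru's changes:
Irluru: start from *wubomilfob.
  rule 1: no change — wubomilfob
  rule 2 (pre-nasal raising): wubomilfob → wubumilfob
  rule 3 (unconditioned shift): wubumilfob → wubumilhob
  rule 4: no change — wubumilhob
  rule 5 (vowel merger): wubumilhob → wubumelhob
  rule 6: no change — wubumelhob
  ⇒ Irluru wubumelhob
If borrowed from Vulura 'wubomilfop' after the early changes, it would undergo only the recent ones:
  rule 4 (debuccalisation): no change (wubomilfop)
  rule 5 (vowel merger): wubomilfop → wubomelfop
  rule 6 (unconditioned shift): no change (wubomelfop)
  ⇒ as a loan: wubomelfop
Irluru 'wubumelhob' matches the inherited outcome exactly, so it is an inherited cognate, not a loan.

inherited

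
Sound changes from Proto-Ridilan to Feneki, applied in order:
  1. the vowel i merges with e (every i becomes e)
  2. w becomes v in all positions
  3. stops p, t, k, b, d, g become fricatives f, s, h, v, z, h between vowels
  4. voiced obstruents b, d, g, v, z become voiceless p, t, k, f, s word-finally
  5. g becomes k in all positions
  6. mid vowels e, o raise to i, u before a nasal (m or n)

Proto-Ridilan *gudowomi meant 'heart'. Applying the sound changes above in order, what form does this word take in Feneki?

kuzovume

Feneki: *gudowomi > gudowome > gudovome > guzovome > kuzovome > kuzovume  (by vowel merger, unconditioned shift, intervocalic lenition, unconditioned shift, pre-nasal raising)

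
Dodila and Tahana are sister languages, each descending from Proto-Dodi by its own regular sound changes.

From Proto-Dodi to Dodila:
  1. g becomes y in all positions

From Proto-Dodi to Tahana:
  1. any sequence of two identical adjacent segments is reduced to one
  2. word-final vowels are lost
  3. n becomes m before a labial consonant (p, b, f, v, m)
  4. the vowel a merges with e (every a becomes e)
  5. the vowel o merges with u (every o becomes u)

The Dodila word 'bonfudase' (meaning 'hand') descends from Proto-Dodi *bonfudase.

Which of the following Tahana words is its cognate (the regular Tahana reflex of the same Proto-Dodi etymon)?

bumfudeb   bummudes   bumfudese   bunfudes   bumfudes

bumfudes

Tahana: start from *bonfudase.
  rule 1: no change — bonfudase
  rule 2 (apocope): bonfudase → bonfudas
  rule 3 (nasal place assimilation): bonfudas → bomfudas
  rule 4 (vowel merger): bomfudas → bomfudes
  rule 5 (vowel merger): bomfudes → bumfudes
  ⇒ Tahana bumfudes
The other candidates each miss or misapply at least one Tahana change.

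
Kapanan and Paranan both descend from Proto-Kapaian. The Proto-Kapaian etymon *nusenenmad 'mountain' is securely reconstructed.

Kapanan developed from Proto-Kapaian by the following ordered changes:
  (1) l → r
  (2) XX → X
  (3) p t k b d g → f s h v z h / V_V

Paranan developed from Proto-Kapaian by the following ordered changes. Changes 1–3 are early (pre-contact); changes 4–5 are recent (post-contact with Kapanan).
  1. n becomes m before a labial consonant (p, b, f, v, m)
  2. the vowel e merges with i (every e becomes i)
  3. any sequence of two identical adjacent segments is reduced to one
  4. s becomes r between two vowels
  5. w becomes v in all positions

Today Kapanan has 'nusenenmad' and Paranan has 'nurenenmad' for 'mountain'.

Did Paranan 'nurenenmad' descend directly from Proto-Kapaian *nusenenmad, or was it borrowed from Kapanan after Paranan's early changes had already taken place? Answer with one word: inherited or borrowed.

If inherited, *nusenenmad would pass through all of Paranan's changes:
Paranan: *nusenenmad
  nusenenmad → nusenemmad   [nasal place assimilation]
  nusenemmad → nusinimmad   [vowel merger]
  nusinimmad → nusinimad   [degemination]
  nusinimad → nurinimad   [rhotacism]
  nurinimad (rule 5 does not apply)
  giving Paranan nurinimad.
If borrowed from Kapanan 'nusenenmad' after the early changes, it would undergo only the recent ones:
  rule 4 (rhotacism): nusenenmad → nurenenmad
  rule 5 (unconditioned shift): no change (nurenenmad)
  ⇒ as a loan: nurenenmad
Paranan 'nurenenmad' matches the loan outcome 'nurenenmad', not the inherited 'nurinimad' — it skipped the early Paranan changes, so it was borrowed from Kapanan.

borrowed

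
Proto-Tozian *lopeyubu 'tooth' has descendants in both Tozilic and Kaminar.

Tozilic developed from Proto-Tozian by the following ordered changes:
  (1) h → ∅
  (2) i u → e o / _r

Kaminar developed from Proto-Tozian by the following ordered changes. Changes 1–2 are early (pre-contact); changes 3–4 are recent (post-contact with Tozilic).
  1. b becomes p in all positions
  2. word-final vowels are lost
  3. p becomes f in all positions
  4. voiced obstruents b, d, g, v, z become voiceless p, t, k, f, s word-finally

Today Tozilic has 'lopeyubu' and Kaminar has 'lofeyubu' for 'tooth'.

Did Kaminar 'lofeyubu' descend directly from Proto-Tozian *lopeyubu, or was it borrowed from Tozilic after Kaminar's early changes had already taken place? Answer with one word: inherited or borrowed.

borrowed

If inherited, *lopeyubu would pass through all of Kaminar's changes:
Kaminar: start from *lopeyubu.
  rule 1 (unconditioned shift): lopeyubu → lopeyupu
  rule 2 (apocope): lopeyupu → lopeyup
  rule 3 (unconditioned shift): lopeyup → lofeyuf
  rule 4: no change — lofeyuf
  ⇒ Kaminar lofeyuf
If borrowed from Tozilic 'lopeyubu' after the early changes, it would undergo only the recent ones:
  rule 3 (unconditioned shift): lopeyubu → lofeyubu
  rule 4 (final devoicing): no change (lofeyubu)
  ⇒ as a loan: lofeyubu
Kaminar 'lofeyubu' matches the loan outcome 'lofeyubu', not the inherited 'lofeyuf' — it skipped the early Kaminar changes, so it was borrowed from Tozilic.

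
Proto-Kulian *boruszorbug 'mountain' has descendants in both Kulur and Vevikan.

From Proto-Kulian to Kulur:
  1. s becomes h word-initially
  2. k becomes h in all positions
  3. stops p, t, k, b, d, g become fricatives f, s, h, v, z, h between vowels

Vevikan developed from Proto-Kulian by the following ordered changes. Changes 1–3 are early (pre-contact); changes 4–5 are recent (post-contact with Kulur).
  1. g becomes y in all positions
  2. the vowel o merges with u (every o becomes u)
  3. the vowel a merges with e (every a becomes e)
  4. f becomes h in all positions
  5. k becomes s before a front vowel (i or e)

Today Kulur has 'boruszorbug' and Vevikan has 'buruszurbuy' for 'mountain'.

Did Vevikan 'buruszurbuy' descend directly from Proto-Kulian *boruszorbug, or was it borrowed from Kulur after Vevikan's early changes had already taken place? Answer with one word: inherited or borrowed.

inherited

If inherited, *boruszorbug would pass through all of Vevikan's changes:
Vevikan: start from *boruszorbug.
  rule 1 (unconditioned shift): boruszorbug → boruszorbuy
  rule 2 (vowel merger): boruszorbuy → buruszurbuy
  rule 3: no change — buruszurbuy
  rule 4: no change — buruszurbuy
  rule 5: no change — buruszurbuy
  ⇒ Vevikan buruszurbuy
If borrowed from Kulur 'boruszorbug' after the early changes, it would undergo only the recent ones:
  rule 4 (unconditioned shift): no change (boruszorbug)
  rule 5 (palatalisation): no change (boruszorbug)
  ⇒ as a loan: boruszorbug
Vevikan 'buruszurbuy' matches the inherited outcome exactly, so it is an inherited cognate, not a loan.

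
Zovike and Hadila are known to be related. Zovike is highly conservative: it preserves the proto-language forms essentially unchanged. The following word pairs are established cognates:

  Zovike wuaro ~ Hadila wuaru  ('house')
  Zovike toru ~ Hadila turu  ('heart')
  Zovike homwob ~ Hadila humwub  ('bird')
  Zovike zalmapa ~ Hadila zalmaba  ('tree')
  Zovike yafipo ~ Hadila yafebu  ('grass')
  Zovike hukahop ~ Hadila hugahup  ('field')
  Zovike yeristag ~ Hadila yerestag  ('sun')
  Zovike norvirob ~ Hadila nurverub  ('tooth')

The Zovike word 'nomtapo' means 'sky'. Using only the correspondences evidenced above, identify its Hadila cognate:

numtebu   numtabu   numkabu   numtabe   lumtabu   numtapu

numtabu

homwob ~ humwub — Zovike o corresponds to Hadila u after a consonant, before a nasal.
yafipo ~ yafebu — Zovike p corresponds to Hadila b between vowels (before a back vowel).
wuaro ~ wuaru, yafipo ~ yafebu — Zovike o corresponds to Hadila u word-finally.
Applying these to Zovike 'nomtapo':
  nomtapo → numtapo   (o→u after a consonant, before a nasal)
  numtapo → numtabo   (p→b between vowels (before a back vowel))
  numtabo → numtabu   (o→u word-finally)
So the Hadila cognate is 'numtabu'.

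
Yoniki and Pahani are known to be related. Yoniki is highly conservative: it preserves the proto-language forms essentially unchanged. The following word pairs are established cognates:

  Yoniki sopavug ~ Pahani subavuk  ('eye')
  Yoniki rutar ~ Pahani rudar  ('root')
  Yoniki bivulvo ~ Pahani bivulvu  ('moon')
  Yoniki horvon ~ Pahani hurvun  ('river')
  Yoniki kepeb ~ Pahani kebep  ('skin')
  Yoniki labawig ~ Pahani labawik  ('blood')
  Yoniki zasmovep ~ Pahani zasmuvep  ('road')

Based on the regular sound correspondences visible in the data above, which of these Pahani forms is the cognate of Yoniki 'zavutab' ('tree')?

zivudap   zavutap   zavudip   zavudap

zavudap

rutar ~ rudar — Yoniki t corresponds to Pahani d between vowels (before a back vowel).
kepeb ~ kebep — Yoniki b corresponds to Pahani p word-finally.
Applying these to Yoniki 'zavutab':
  zavutab → zavudab   (t→d between vowels (before a back vowel))
  zavudab → zavudap   (b→p word-finally)
So the Pahani cognate is 'zavudap'.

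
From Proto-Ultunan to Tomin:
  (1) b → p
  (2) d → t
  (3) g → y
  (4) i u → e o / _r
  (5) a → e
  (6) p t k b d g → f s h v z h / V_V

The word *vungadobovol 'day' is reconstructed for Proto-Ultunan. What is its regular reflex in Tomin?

vunyesofovol

Tomin: *vungadobovol
  vungadobovol → vungadopovol   [unconditioned shift]
  vungadopovol → vungatopovol   [unconditioned shift]
  vungatopovol → vunyatopovol   [unconditioned shift]
  vunyatopovol (rule 4 does not apply)
  vunyatopovol → vunyetopovol   [vowel merger]
  vunyetopovol → vunyesofovol   [intervocalic lenition]
  giving Tomin vunyesofovol.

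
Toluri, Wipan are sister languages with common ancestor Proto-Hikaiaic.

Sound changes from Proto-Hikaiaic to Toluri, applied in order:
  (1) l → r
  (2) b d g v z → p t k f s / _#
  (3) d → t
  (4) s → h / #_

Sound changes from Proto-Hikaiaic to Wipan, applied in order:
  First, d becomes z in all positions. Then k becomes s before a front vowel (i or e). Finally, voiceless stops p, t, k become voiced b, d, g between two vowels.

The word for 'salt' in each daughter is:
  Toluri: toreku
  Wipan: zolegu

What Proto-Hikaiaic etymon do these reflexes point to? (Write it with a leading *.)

*doleku

Position 5: Toluri has k, Wipan has g. Taking the neighbouring segments as reconstructed: Toluri k can only go back to *k; Wipan g could go back to *k or *g — the one source consistent with every daughter is *k.
Position 3: Toluri has r, Wipan has l. Wipan preserves l here (none of its changes turn any other segment into l), so the proto-segment is *l.
Position 1: Toluri has t, Wipan has z. Taking the neighbouring segments as reconstructed: Toluri t could go back to *t or *d; Wipan z could go back to *d or *z — the one source consistent with every daughter is *d.
Continuing position by position gives *doleku; check it forward:
Toluri: *doleku > doreku > toreku  (by unconditioned shift, unconditioned shift)
Wipan: *doleku
  doleku → zoleku   [unconditioned shift]
  zoleku (rule 2 does not apply)
  zoleku → zolegu   [intervocalic voicing]
  giving Wipan zolegu.
*doleku is the unique common source.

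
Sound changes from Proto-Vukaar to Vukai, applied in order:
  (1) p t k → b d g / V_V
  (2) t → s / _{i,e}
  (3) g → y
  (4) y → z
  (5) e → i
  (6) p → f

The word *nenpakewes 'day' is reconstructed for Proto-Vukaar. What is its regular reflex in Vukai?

Vukai: start from *nenpakewes.
  rule 1 (intervocalic voicing): nenpakewes → nenpagewes
  rule 2: no change — nenpagewes
  rule 3 (unconditioned shift): nenpagewes → nenpayewes
  rule 4 (unconditioned shift): nenpayewes → nenpazewes
  rule 5 (vowel merger): nenpazewes → ninpaziwis
  rule 6 (unconditioned shift): ninpaziwis → ninfaziwis
  ⇒ Vukai ninfaziwis

ninfaziwis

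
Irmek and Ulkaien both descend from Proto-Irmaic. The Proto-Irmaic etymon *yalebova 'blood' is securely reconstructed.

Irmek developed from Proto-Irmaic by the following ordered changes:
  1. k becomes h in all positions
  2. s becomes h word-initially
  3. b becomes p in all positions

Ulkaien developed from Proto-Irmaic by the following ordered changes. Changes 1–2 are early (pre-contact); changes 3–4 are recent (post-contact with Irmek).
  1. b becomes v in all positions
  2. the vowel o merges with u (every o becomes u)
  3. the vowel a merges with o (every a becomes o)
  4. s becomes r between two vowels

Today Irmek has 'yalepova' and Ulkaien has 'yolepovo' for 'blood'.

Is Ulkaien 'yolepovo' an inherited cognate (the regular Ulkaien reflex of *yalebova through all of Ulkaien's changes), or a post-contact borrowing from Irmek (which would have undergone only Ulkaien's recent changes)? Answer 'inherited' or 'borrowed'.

If inherited, *yalebova would pass through all of Ulkaien's changes:
Ulkaien: start from *yalebova.
  rule 1 (unconditioned shift): yalebova → yalevova
  rule 2 (vowel merger): yalevova → yalevuva
  rule 3 (vowel merger): yalevuva → yolevuvo
  rule 4: no change — yolevuvo
  ⇒ Ulkaien yolevuvo
If borrowed from Irmek 'yalepova' after the early changes, it would undergo only the recent ones:
  rule 3 (vowel merger): yalepova → yolepovo
  rule 4 (rhotacism): no change (yolepovo)
  ⇒ as a loan: yolepovo
Ulkaien 'yolepovo' matches the loan outcome 'yolepovo', not the inherited 'yolevuvo' — it skipped the early Ulkaien changes, so it was borrowed from Irmek.

borrowed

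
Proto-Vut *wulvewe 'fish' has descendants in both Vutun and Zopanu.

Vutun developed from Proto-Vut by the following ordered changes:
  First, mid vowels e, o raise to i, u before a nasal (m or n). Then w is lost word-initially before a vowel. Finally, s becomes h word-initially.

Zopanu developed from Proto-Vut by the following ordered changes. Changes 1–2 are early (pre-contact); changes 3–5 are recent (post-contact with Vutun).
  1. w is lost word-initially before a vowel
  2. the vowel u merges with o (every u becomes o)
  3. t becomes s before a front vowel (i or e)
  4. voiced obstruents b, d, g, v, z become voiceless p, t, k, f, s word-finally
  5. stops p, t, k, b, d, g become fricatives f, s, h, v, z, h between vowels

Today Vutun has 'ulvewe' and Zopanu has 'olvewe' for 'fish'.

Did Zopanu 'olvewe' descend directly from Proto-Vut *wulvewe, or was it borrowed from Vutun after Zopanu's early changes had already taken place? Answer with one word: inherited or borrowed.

If inherited, *wulvewe would pass through all of Zopanu's changes:
Zopanu: start from *wulvewe.
  rule 1 (glide loss): wulvewe → ulvewe
  rule 2 (vowel merger): ulvewe → olvewe
  rule 3: no change — olvewe
  rule 4: no change — olvewe
  rule 5: no change — olvewe
  ⇒ Zopanu olvewe
If borrowed from Vutun 'ulvewe' after the early changes, it would undergo only the recent ones:
  rule 3 (palatalisation): no change (ulvewe)
  rule 4 (final devoicing): no change (ulvewe)
  rule 5 (intervocalic lenition): no change (ulvewe)
  ⇒ as a loan: ulvewe
Zopanu 'olvewe' matches the inherited outcome exactly, so it is an inherited cognate, not a loan.

inherited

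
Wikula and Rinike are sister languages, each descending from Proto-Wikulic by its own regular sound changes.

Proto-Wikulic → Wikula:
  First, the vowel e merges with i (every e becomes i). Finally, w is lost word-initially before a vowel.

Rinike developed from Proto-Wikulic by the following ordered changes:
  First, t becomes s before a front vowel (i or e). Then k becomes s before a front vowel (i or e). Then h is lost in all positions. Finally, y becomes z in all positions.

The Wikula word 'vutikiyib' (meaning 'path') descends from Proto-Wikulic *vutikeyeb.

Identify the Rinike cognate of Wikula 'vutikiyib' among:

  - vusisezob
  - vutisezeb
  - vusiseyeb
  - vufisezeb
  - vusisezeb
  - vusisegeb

vusisezeb

Rinike: start from *vutikeyeb.
  rule 1 (palatalisation): vutikeyeb → vusikeyeb
  rule 2 (palatalisation): vusikeyeb → vusiseyeb
  rule 3: no change — vusiseyeb
  rule 4 (unconditioned shift): vusiseyeb → vusisezeb
  ⇒ Rinike vusisezeb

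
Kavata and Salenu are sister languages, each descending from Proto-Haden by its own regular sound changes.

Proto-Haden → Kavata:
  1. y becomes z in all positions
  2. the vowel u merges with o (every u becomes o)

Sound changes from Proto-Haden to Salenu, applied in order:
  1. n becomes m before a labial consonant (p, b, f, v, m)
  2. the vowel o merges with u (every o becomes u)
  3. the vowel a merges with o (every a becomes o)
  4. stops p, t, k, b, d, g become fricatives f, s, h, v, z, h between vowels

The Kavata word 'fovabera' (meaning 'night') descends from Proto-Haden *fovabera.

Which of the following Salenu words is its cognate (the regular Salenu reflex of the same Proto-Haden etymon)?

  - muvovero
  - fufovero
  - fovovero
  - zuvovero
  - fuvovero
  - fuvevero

Salenu: *fovabera > fuvabera > fuvobero > fuvovero  (by vowel merger, vowel merger, intervocalic lenition)
The other candidates each miss or misapply at least one Salenu change.

fuvovero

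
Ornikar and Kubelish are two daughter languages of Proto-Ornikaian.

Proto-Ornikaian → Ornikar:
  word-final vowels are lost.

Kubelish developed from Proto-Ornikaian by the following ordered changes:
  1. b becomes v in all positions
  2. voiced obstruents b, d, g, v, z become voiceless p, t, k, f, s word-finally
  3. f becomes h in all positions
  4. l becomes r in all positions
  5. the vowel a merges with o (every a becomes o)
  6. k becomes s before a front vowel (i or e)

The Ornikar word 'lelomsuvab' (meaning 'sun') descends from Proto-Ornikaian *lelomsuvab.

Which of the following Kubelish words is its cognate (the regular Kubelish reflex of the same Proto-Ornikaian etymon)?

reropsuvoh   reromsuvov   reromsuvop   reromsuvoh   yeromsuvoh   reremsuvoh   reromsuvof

Kubelish: *lelomsuvab > lelomsuvav > lelomsuvaf > lelomsuvah > reromsuvah > reromsuvoh  (by unconditioned shift, final devoicing, unconditioned shift, unconditioned shift, vowel merger)
Only 'reromsuvoh' matches the regular Kubelish development of *lelomsuvab.

reromsuvoh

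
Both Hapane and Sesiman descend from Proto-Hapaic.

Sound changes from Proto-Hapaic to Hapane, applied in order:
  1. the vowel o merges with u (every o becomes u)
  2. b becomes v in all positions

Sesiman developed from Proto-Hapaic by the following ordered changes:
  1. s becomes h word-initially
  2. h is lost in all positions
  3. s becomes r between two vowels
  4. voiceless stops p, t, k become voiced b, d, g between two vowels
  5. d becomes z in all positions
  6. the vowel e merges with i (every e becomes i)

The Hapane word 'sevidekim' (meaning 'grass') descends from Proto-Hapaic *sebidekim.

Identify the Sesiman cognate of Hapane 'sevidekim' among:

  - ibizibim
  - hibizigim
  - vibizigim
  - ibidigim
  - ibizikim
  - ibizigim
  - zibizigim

Sesiman: *sebidekim
  sebidekim → hebidekim   [debuccalisation]
  hebidekim → ebidekim   [h-loss]
  ebidekim (rule 3 does not apply)
  ebidekim → ebidegim   [intervocalic voicing]
  ebidegim → ebizegim   [unconditioned shift]
  ebizegim → ibizigim   [vowel merger]
  giving Sesiman ibizigim.
The other candidates each miss or misapply at least one Sesiman change.

ibizigim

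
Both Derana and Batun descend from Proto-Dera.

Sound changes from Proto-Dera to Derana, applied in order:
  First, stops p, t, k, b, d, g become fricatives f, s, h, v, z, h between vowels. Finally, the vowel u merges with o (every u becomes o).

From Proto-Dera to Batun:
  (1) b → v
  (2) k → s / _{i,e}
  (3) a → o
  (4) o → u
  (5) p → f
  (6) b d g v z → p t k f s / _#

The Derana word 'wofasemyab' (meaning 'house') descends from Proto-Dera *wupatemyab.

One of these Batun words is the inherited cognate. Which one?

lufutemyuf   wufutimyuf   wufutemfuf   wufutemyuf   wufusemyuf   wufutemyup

Batun: *wupatemyab > wupatemyav > wupotemyov > wuputemyuv > wufutemyuv > wufutemyuf  (by unconditioned shift, vowel merger, vowel merger, unconditioned shift, final devoicing)
Among the options, 'wufutemyuf' alone shows every Batun change applied in order.

wufutemyuf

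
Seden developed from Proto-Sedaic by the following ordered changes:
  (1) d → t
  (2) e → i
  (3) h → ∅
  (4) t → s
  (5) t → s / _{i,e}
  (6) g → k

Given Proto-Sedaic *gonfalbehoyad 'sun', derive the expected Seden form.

konfalbioyas

Seden: *gonfalbehoyad > gonfalbehoyat > gonfalbihoyat > gonfalbioyat > gonfalbioyas > konfalbioyas  (by unconditioned shift, vowel merger, h-loss, unconditioned shift, unconditioned shift)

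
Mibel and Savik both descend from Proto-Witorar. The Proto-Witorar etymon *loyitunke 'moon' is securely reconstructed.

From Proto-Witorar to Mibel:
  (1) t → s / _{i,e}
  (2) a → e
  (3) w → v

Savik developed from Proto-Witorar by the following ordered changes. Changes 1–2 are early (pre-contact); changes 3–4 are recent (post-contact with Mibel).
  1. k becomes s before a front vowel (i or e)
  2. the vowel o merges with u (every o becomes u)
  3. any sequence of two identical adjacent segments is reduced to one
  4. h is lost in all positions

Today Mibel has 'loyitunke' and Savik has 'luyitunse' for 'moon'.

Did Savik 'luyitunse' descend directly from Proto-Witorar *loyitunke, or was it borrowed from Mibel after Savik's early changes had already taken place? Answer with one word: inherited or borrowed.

If inherited, *loyitunke would pass through all of Savik's changes:
Savik: *loyitunke > loyitunse > luyitunse  (by palatalisation, vowel merger)
If borrowed from Mibel 'loyitunke' after the early changes, it would undergo only the recent ones:
  rule 3 (degemination): no change (loyitunke)
  rule 4 (h-loss): no change (loyitunke)
  ⇒ as a loan: loyitunke
Savik 'luyitunse' matches the inherited outcome exactly, so it is an inherited cognate, not a loan.

inherited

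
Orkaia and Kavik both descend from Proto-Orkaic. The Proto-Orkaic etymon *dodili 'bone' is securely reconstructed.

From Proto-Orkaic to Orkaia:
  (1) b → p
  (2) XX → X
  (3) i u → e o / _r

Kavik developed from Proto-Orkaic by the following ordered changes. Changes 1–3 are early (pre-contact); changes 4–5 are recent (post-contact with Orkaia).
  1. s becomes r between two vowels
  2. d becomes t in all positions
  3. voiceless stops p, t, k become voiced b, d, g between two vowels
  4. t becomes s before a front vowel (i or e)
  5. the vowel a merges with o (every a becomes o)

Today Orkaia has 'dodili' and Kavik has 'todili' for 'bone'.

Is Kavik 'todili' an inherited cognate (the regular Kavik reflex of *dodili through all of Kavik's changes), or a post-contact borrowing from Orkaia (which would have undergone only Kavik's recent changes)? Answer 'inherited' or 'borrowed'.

If inherited, *dodili would pass through all of Kavik's changes:
Kavik: *dodili > totili > todili  (by unconditioned shift, intervocalic voicing)
If borrowed from Orkaia 'dodili' after the early changes, it would undergo only the recent ones:
  rule 4 (palatalisation): no change (dodili)
  rule 5 (vowel merger): no change (dodili)
  ⇒ as a loan: dodili
Kavik 'todili' matches the inherited outcome exactly, so it is an inherited cognate, not a loan.

inherited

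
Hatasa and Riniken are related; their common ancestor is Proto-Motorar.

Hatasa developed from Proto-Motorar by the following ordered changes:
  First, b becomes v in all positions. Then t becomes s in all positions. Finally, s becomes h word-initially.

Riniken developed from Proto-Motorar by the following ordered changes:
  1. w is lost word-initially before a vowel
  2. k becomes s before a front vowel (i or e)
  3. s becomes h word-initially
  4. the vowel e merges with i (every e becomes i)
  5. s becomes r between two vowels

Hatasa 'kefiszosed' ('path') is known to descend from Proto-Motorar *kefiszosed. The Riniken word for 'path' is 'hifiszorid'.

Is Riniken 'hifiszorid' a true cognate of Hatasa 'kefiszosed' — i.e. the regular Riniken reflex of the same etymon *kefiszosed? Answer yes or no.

Derive the expected Riniken reflex of *kefiszosed:
Riniken: *kefiszosed > sefiszosed > hefiszosed > hifiszosid > hifiszorid  (by palatalisation, debuccalisation, vowel merger, rhotacism)
Riniken 'hifiszorid' matches the regular reflex exactly, so the pair is cognate.

yes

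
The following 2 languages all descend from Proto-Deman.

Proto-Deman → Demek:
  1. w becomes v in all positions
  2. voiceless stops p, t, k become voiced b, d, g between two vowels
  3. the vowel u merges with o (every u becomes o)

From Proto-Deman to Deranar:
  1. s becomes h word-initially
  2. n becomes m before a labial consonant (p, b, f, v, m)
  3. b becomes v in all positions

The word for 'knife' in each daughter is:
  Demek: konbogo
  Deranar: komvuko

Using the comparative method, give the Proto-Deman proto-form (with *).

Position 3: Demek has n, Deranar has m. Demek preserves n here (none of its changes turn any other segment into n), so the proto-segment is *n.
Position 6: Demek has g, Deranar has k. Deranar preserves k here (none of its changes turn any other segment into k), so the proto-segment is *k.
This points to *konbuko. Verify forward in each daughter:
Demek: start from *konbuko.
  rule 1: no change — konbuko
  rule 2 (intervocalic voicing): konbuko → konbugo
  rule 3 (vowel merger): konbugo → konbogo
  ⇒ Demek konbogo
Deranar: start from *konbuko.
  rule 1: no change — konbuko
  rule 2 (nasal place assimilation): konbuko → kombuko
  rule 3 (unconditioned shift): kombuko → komvuko
  ⇒ Deranar komvuko
No other proto-form is consistent with every reflex, so the reconstruction is *konbuko.

*konbuko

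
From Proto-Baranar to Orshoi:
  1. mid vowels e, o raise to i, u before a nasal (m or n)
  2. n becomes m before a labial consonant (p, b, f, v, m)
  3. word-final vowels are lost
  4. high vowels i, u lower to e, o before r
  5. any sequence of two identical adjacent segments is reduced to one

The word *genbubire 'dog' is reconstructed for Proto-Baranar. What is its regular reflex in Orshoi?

gimbuber

Orshoi: start from *genbubire.
  rule 1 (pre-nasal raising): genbubire → ginbubire
  rule 2 (nasal place assimilation): ginbubire → gimbubire
  rule 3 (apocope): gimbubire → gimbubir
  rule 4 (pre-rhotic lowering): gimbubir → gimbuber
  rule 5: no change — gimbuber
  ⇒ Orshoi gimbuber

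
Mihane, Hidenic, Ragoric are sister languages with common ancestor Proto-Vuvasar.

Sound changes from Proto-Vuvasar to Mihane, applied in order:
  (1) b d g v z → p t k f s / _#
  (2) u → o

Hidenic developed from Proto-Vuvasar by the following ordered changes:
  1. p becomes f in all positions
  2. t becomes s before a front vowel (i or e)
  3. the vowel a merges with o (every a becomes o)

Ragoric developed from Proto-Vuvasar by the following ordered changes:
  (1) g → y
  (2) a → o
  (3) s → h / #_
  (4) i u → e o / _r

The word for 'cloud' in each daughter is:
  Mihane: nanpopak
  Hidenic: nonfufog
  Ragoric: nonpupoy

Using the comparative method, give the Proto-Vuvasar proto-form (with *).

*nanpupag

Position 6: Mihane has p, Hidenic has f, Ragoric has p. Ragoric preserves p here (none of its changes turn any other segment into p), so the proto-segment is *p.
Position 5: Mihane has o, Hidenic has u, Ragoric has u. Hidenic preserves u here (none of its changes turn any other segment into u), so the proto-segment is *u.
Position 2: Mihane has a, Hidenic has o, Ragoric has o. Mihane preserves a here (none of its changes turn any other segment into a), so the proto-segment is *a.
Verify the candidate proto-form against each daughter:
Mihane: *nanpupag
  nanpupag → nanpupak   [final devoicing]
  nanpupak → nanpopak   [vowel merger]
  giving Mihane nanpopak.
Hidenic: start from *nanpupag.
  rule 1 (unconditioned shift): nanpupag → nanfufag
  rule 2: no change — nanfufag
  rule 3 (vowel merger): nanfufag → nonfufog
  ⇒ Hidenic nonfufog
Ragoric: start from *nanpupag.
  rule 1 (unconditioned shift): nanpupag → nanpupay
  rule 2 (vowel merger): nanpupay → nonpupoy
  rule 3: no change — nonpupoy
  rule 4: no change — nonpupoy
  ⇒ Ragoric nonpupoy
Only *nanpupag yields all of Mihane nanpopak, Hidenic nonfufog, Ragoric nonpupoy.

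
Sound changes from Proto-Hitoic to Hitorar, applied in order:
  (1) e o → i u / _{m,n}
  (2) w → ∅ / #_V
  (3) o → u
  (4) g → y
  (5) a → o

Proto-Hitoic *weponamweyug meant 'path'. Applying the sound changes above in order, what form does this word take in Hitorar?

epunomweyuy

Hitorar: start from *weponamweyug.
  rule 1 (pre-nasal raising): weponamweyug → wepunamweyug
  rule 2 (glide loss): wepunamweyug → epunamweyug
  rule 3: no change — epunamweyug
  rule 4 (unconditioned shift): epunamweyug → epunamweyuy
  rule 5 (vowel merger): epunamweyuy → epunomweyuy
  ⇒ Hitorar epunomweyuy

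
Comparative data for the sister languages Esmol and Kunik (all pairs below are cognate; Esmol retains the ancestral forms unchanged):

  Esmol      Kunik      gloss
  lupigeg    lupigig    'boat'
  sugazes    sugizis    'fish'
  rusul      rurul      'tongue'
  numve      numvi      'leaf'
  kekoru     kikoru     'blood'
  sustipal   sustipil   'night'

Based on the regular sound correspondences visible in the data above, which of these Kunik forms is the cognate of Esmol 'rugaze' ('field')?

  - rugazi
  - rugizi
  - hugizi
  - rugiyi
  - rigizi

sugazes ~ sugizis, sustipal ~ sustipil — Esmol a corresponds to Kunik i after a consonant, before a consonant other than r, m, n, p, b, f, v.
numve ~ numvi — Esmol e corresponds to Kunik i word-finally.
Applying these to Esmol 'rugaze':
  rugaze → rugize   (a→i after a consonant, before a consonant other than r, m, n, p, b, f, v)
  rugize → rugizi   (e→i word-finally)
So the Kunik cognate is 'rugizi'.

rugizi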